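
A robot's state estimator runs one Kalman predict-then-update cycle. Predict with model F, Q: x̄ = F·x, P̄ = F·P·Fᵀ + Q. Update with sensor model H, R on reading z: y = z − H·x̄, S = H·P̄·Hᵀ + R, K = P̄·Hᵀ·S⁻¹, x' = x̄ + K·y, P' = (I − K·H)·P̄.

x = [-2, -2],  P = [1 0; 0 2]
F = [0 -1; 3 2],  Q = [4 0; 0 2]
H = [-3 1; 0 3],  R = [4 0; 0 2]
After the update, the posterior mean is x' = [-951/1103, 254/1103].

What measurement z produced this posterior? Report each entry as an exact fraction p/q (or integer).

x̄ = F·x = [2, -10]
P̄ = F·P·Fᵀ + Q = [6 -4; -4 19]
S = H·P̄·Hᵀ + R = [101 93; 93 173]
K = P̄·Hᵀ·S⁻¹ = [-1345/4412 417/4412; 31/4412 1437/4412]
x' − x̄ = [-3157/1103, 11284/1103] = K·y
y = (KᵀK)⁻¹·Kᵀ·(x' − x̄) = [19, 31]
z = y + H·x̄ = [19, 31] + [-16, -30] = [3, 1]

z = [3, 1]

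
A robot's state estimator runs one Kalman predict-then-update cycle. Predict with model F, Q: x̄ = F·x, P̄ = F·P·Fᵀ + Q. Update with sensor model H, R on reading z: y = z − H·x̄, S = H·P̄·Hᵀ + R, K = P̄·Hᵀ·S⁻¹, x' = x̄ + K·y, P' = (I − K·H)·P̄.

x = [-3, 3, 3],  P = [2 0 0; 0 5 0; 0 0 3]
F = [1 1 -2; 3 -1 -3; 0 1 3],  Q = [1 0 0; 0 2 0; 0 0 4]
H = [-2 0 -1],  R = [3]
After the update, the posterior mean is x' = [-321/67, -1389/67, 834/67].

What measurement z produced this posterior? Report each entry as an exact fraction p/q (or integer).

z = [-3]

x̄ = F·x = [-6, -21, 12]
P̄ = F·P·Fᵀ + Q = [20 19 -13; 19 52 -32; -13 -32 36]
S = H·P̄·Hᵀ + R = [67]
K = P̄·Hᵀ·S⁻¹ = [-27/67; -6/67; -10/67]
x' − x̄ = [81/67, 18/67, 30/67] = K·y
y = (KᵀK)⁻¹·Kᵀ·(x' − x̄) = [-3]
z = y + H·x̄ = [-3] + [0] = [-3]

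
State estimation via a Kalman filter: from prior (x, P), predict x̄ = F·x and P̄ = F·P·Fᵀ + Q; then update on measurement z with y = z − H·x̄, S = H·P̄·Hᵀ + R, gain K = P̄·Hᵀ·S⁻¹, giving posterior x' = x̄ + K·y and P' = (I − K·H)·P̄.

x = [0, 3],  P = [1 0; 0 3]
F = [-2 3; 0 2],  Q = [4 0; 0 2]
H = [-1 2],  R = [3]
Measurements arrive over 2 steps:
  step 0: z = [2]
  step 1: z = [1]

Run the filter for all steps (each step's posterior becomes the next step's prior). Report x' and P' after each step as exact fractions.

step 0: x' = [197/22, 61/11], P' = [769/22 193/11; 193/11 104/11]
step 1: x' = [7900/2579, 5610/2579], P' = [24814/2579 11660/2579; 11660/2579 7366/2579]

step 0: x̄ = F·x = [9, 6]
step 0: P̄ = F·P·Fᵀ + Q = [35 18; 18 14]
step 0: y = z − H·x̄ = [-1]
step 0: S = H·P̄·Hᵀ + R = [22]
step 0: K = P̄·Hᵀ·S⁻¹ = [1/22; 5/11]
step 0: x' = x̄ + K·y = [197/22, 61/11]
step 0: P' = (I − K·H)·P̄ = [769/22 193/11; 193/11 104/11]
step 1: x̄ = F·x = [-14/11, 122/11]
step 1: P̄ = F·P·Fᵀ + Q = [202/11 -148/11; -148/11 438/11]
step 1: y = z − H·x̄ = [-247/11]
step 1: S = H·P̄·Hᵀ + R = [2579/11]
step 1: K = P̄·Hᵀ·S⁻¹ = [-498/2579; 1024/2579]
step 1: x' = x̄ + K·y = [7900/2579, 5610/2579]
step 1: P' = (I − K·H)·P̄ = [24814/2579 11660/2579; 11660/2579 7366/2579]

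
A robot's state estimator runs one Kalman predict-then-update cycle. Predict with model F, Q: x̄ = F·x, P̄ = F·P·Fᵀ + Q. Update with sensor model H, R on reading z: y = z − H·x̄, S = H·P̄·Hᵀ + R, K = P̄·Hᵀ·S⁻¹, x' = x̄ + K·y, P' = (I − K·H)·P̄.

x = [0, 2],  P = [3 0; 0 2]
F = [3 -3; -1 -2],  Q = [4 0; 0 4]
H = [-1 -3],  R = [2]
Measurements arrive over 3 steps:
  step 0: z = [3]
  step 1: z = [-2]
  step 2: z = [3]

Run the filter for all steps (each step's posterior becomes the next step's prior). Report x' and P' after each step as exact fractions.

step 0: x' = [-59/34, -8/17], P' = [1658/51 -181/17; -181/17 63/17]
step 1: x' = [-73897/11634, 10813/3878], P' = [428059/5817 -46083/1939; -46083/1939 45889/5817]
step 2: x' = [193537/440147, -1542539/1320441], P' = [108706550/1320441 -11708506/440147; -11708506/440147 11631076/1320441]

step 0: x̄ = F·x = [-6, -4]
step 0: P̄ = F·P·Fᵀ + Q = [49 3; 3 15]
step 0: y = z − H·x̄ = [-15]
step 0: S = H·P̄·Hᵀ + R = [204]
step 0: K = P̄·Hᵀ·S⁻¹ = [-29/102; -4/17]
step 0: x' = x̄ + K·y = [-59/34, -8/17]
step 0: P' = (I − K·H)·P̄ = [1658/51 -181/17; -181/17 63/17]
step 1: x̄ = F·x = [-129/34, 91/34]
step 1: P̄ = F·P·Fᵀ + Q = [8867/17 -737/17; -737/17 446/51]
step 1: y = z − H·x̄ = [38/17]
step 1: S = H·P̄·Hᵀ + R = [5817/17]
step 1: K = P̄·Hᵀ·S⁻¹ = [-6656/5817; 97/1939]
step 1: x' = x̄ + K·y = [-73897/11634, 10813/3878]
step 1: P' = (I − K·H)·P̄ = [428059/5817 -46083/1939; -46083/1939 45889/5817]
step 2: x̄ = F·x = [-53168/1939, 9019/11634]
step 2: P̄ = F·P·Fᵀ + Q = [2259094/1939 -198032/1939; -198032/1939 81887/5817]
step 2: y = z − H·x̄ = [-85683/3878]
step 2: S = H·P̄·Hᵀ + R = [1320441/1939]
step 2: K = P̄·Hᵀ·S⁻¹ = [-1664998/1320441; 38715/440147]
step 2: x' = x̄ + K·y = [193537/440147, -1542539/1320441]
step 2: P' = (I − K·H)·P̄ = [108706550/1320441 -11708506/440147; -11708506/440147 11631076/1320441]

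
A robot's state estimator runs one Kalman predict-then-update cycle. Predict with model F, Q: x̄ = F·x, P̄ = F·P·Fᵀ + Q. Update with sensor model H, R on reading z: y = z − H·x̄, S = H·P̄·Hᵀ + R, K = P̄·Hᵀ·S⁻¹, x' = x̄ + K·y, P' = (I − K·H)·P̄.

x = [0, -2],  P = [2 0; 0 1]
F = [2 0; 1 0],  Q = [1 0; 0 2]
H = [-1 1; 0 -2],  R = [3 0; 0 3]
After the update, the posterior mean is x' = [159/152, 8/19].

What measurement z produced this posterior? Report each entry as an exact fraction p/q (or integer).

z = [-1, -1]

x̄ = F·x = [0, 0]
P̄ = F·P·Fᵀ + Q = [9 4; 4 4]
S = H·P̄·Hᵀ + R = [8 0; 0 19]
K = P̄·Hᵀ·S⁻¹ = [-5/8 -8/19; 0 -8/19]
x' − x̄ = [159/152, 8/19] = K·y
y = (KᵀK)⁻¹·Kᵀ·(x' − x̄) = [-1, -1]
z = y + H·x̄ = [-1, -1] + [0, 0] = [-1, -1]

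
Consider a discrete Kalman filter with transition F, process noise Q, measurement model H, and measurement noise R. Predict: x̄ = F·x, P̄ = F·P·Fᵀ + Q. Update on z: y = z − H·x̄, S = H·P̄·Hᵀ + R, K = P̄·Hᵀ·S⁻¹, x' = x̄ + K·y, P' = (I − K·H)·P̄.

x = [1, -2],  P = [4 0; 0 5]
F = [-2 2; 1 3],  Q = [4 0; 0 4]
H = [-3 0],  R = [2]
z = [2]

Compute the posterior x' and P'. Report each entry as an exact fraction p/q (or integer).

x' = [-126/181, -377/181]
P' = [40/181 22/181; 22/181 7415/181]

x̄ = F·x = [-6, -5]
P̄ = F·P·Fᵀ + Q = [40 22; 22 53]
y = z − H·x̄ = [-16]
S = H·P̄·Hᵀ + R = [362]
K = P̄·Hᵀ·S⁻¹ = [-60/181; -33/181]
x' = x̄ + K·y = [-126/181, -377/181]
P' = (I − K·H)·P̄ = [40/181 22/181; 22/181 7415/181]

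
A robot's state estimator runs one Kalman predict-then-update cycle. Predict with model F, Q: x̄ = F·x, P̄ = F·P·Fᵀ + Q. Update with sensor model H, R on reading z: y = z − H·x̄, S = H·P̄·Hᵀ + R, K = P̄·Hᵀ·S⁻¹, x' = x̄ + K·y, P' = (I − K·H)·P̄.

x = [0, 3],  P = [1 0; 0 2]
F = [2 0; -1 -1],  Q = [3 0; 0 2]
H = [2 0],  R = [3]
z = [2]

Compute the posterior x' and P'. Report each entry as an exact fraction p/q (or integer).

x' = [28/31, -101/31]
P' = [21/31 -6/31; -6/31 139/31]

x̄ = F·x = [0, -3]
P̄ = F·P·Fᵀ + Q = [7 -2; -2 5]
y = z − H·x̄ = [2]
S = H·P̄·Hᵀ + R = [31]
K = P̄·Hᵀ·S⁻¹ = [14/31; -4/31]
x' = x̄ + K·y = [28/31, -101/31]
P' = (I − K·H)·P̄ = [21/31 -6/31; -6/31 139/31]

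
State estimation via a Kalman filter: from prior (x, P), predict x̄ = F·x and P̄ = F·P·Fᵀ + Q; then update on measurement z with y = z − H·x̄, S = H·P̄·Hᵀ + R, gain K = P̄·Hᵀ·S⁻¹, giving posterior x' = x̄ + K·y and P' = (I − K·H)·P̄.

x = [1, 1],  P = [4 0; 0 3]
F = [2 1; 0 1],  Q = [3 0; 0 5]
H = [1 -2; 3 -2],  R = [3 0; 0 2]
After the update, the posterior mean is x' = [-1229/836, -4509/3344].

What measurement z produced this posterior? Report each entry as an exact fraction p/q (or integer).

z = [2, -2]

x̄ = F·x = [3, 1]
P̄ = F·P·Fᵀ + Q = [22 3; 3 8]
S = H·P̄·Hᵀ + R = [45 74; 74 196]
K = P̄·Hᵀ·S⁻¹ = [-163/418 379/836; -1015/1672 647/3344]
x' − x̄ = [-3737/836, -7853/3344] = K·y
y = (KᵀK)⁻¹·Kᵀ·(x' − x̄) = [1, -9]
z = y + H·x̄ = [1, -9] + [1, 7] = [2, -2]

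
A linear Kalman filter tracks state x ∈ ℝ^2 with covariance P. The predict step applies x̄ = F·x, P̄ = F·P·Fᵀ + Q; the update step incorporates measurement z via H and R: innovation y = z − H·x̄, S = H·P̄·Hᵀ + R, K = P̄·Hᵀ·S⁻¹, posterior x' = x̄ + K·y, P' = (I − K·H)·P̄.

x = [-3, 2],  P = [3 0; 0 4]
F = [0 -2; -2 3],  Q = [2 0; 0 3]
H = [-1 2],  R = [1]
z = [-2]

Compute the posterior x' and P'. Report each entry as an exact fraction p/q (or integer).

x' = [64/29, 48/319]
P' = [126/29 60/29; 60/29 393/319]

x̄ = F·x = [-4, 12]
P̄ = F·P·Fᵀ + Q = [18 -24; -24 51]
y = z − H·x̄ = [-30]
S = H·P̄·Hᵀ + R = [319]
K = P̄·Hᵀ·S⁻¹ = [-6/29; 126/319]
x' = x̄ + K·y = [64/29, 48/319]
P' = (I − K·H)·P̄ = [126/29 60/29; 60/29 393/319]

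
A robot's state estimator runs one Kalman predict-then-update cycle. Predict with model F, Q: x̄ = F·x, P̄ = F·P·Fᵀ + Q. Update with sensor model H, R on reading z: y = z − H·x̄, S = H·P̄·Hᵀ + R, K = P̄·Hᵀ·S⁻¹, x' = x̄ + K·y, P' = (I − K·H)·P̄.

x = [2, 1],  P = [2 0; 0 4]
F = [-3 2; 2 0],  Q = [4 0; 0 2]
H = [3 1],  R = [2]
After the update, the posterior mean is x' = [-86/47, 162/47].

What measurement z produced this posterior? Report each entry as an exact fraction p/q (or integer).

x̄ = F·x = [-4, 4]
P̄ = F·P·Fᵀ + Q = [38 -12; -12 10]
S = H·P̄·Hᵀ + R = [282]
K = P̄·Hᵀ·S⁻¹ = [17/47; -13/141]
x' − x̄ = [102/47, -26/47] = K·y
y = (KᵀK)⁻¹·Kᵀ·(x' − x̄) = [6]
z = y + H·x̄ = [6] + [-8] = [-2]

z = [-2]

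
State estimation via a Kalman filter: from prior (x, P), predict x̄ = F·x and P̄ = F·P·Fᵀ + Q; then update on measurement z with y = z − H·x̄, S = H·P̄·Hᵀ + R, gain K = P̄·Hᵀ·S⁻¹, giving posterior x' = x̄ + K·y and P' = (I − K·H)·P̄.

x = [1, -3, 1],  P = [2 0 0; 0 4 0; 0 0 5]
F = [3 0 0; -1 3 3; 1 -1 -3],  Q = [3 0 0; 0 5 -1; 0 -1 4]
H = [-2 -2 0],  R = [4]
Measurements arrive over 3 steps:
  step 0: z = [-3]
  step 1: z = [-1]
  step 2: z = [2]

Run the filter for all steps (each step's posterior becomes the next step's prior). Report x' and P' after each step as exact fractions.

step 0: x' = [753/196, -235/98, -199/98], P' = [1833/98 -909/49 699/49; -909/49 950/49 -726/49; 699/49 -726/49 1237/49]
step 1: x' = [78301/5468, -227299/16404, 123047/16404], P' = [372465/2734 -371213/2734 120457/2734; -371213/2734 559018/4101 -183932/4101; 120457/2734 -183932/4101 110761/4101]
step 2: x' = [4586417/105628, -7023613/158442, 831015/52814], P' = [64902591/52814 -64904893/52814 21901739/52814; -64904893/52814 97439330/79221 -32927992/79221; 21901739/52814 -32927992/79221 12102619/79221]

step 0: x̄ = F·x = [3, -7, 1]
step 0: P̄ = F·P·Fᵀ + Q = [21 -6 6; -6 88 -60; 6 -60 55]
step 0: y = z − H·x̄ = [-11]
step 0: S = H·P̄·Hᵀ + R = [392]
step 0: K = P̄·Hᵀ·S⁻¹ = [-15/196; -41/98; 27/98]
step 0: x' = x̄ + K·y = [753/196, -235/98, -199/98]
step 0: P' = (I − K·H)·P̄ = [1833/98 -909/49 699/49; -909/49 950/49 -726/49; 699/49 -726/49 1237/49]
step 1: x̄ = F·x = [2259/196, -3357/196, 2417/196]
step 1: P̄ = F·P·Fᵀ + Q = [16791/98 -9279/98 -1629/98; -9279/98 18073/98 -11357/98; -1629/98 -11357/98 12927/98]
step 1: y = z − H·x̄ = [-598/49]
step 1: S = H·P̄·Hᵀ + R = [32808/49]
step 1: K = P̄·Hᵀ·S⁻¹ = [-313/1367; -4397/16404; 6493/16404]
step 1: x' = x̄ + K·y = [78301/5468, -227299/16404, 123047/16404]
step 1: P' = (I − K·H)·P̄ = [372465/2734 -371213/2734 120457/2734; -371213/2734 559018/4101 -183932/4101; 120457/2734 -183932/4101 110761/4101]
step 2: x̄ = F·x = [234903/5468, -182553/5468, 93061/16404]
step 2: P̄ = F·P·Fᵀ + Q = [3360387/2734 -3374199/2734 1146921/2734; -3374199/2734 3702161/2734 -1448455/2734; 1146921/2734 -1448455/2734 2113805/8202]
step 2: y = z − H·x̄ = [28909/1367]
step 2: S = H·P̄·Hᵀ + R = [633768/1367]
step 2: K = P̄·Hᵀ·S⁻¹ = [1151/52814; -163981/316884; 150767/316884]
step 2: x' = x̄ + K·y = [4586417/105628, -7023613/158442, 831015/52814]
step 2: P' = (I − K·H)·P̄ = [64902591/52814 -64904893/52814 21901739/52814; -64904893/52814 97439330/79221 -32927992/79221; 21901739/52814 -32927992/79221 12102619/79221]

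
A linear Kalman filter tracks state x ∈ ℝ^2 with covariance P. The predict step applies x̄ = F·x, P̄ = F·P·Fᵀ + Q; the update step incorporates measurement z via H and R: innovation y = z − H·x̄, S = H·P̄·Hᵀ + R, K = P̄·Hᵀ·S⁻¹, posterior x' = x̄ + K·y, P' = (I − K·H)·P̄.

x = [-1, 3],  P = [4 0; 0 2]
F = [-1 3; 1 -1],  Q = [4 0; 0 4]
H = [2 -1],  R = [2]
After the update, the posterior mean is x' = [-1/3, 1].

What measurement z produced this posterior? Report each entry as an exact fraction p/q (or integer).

x̄ = F·x = [10, -4]
P̄ = F·P·Fᵀ + Q = [26 -10; -10 10]
S = H·P̄·Hᵀ + R = [156]
K = P̄·Hᵀ·S⁻¹ = [31/78; -5/26]
x' − x̄ = [-31/3, 5] = K·y
y = (KᵀK)⁻¹·Kᵀ·(x' − x̄) = [-26]
z = y + H·x̄ = [-26] + [24] = [-2]

z = [-2]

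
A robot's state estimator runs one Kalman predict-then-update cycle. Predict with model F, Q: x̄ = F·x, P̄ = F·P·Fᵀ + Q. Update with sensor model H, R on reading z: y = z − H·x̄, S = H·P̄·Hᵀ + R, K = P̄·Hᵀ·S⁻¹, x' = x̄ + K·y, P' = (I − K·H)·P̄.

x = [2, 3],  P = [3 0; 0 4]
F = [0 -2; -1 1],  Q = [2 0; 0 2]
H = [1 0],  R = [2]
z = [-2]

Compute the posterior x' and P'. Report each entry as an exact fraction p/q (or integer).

x̄ = F·x = [-6, 1]
P̄ = F·P·Fᵀ + Q = [18 -8; -8 9]
y = z − H·x̄ = [4]
S = H·P̄·Hᵀ + R = [20]
K = P̄·Hᵀ·S⁻¹ = [9/10; -2/5]
x' = x̄ + K·y = [-12/5, -3/5]
P' = (I − K·H)·P̄ = [9/5 -4/5; -4/5 29/5]

x' = [-12/5, -3/5]
P' = [9/5 -4/5; -4/5 29/5]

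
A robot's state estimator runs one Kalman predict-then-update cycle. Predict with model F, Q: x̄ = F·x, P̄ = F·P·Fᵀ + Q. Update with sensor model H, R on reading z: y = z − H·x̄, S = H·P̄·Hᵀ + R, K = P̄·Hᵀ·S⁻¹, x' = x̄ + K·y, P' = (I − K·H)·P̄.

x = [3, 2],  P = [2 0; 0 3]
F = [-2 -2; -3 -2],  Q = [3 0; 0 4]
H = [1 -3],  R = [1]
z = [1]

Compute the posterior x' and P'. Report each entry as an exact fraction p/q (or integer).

x̄ = F·x = [-10, -13]
P̄ = F·P·Fᵀ + Q = [23 24; 24 34]
y = z − H·x̄ = [-28]
S = H·P̄·Hᵀ + R = [186]
K = P̄·Hᵀ·S⁻¹ = [-49/186; -13/31]
x' = x̄ + K·y = [-244/93, -39/31]
P' = (I − K·H)·P̄ = [1877/186 107/31; 107/31 40/31]

x' = [-244/93, -39/31]
P' = [1877/186 107/31; 107/31 40/31]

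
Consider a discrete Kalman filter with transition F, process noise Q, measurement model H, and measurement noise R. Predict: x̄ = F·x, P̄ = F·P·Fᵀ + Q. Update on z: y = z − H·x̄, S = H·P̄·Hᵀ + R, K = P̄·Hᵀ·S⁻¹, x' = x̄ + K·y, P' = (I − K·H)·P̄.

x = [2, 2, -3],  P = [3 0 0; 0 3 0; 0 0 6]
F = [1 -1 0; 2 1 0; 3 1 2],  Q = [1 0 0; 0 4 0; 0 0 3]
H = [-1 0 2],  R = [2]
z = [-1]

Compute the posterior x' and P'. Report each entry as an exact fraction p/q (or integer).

x̄ = F·x = [0, 6, 2]
P̄ = F·P·Fᵀ + Q = [7 3 6; 3 19 21; 6 21 57]
y = z − H·x̄ = [-5]
S = H·P̄·Hᵀ + R = [213]
K = P̄·Hᵀ·S⁻¹ = [5/213; 13/71; 36/71]
x' = x̄ + K·y = [-25/213, 361/71, -38/71]
P' = (I − K·H)·P̄ = [1466/213 148/71 246/71; 148/71 842/71 87/71; 246/71 87/71 159/71]

x' = [-25/213, 361/71, -38/71]
P' = [1466/213 148/71 246/71; 148/71 842/71 87/71; 246/71 87/71 159/71]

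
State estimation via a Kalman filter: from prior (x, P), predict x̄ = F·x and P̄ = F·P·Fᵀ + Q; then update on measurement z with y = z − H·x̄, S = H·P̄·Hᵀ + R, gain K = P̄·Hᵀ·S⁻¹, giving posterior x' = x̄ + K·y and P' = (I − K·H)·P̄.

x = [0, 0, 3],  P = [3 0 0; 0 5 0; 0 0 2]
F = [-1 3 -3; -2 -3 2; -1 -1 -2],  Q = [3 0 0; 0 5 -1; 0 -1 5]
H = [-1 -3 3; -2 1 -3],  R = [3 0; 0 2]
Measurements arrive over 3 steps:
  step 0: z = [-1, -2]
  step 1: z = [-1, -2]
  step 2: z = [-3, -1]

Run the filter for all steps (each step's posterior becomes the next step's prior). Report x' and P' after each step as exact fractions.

step 0: x' = [38943/12053, -122680/36159, -32044/12053], P' = [155016/12053 -225895/12053 -175791/12053; -225895/12053 343633/12053 264813/12053; -175791/12053 264813/12053 206115/12053]
step 1: x' = [257809899/137817688, -27134425/17227211, -248275123/206726532], P' = [659069715/137817688 -219719955/34454422 -351808491/68908844; -219719955/34454422 329523847/34454422 256267081/34454422; -351808491/68908844 256267081/34454422 307854319/51681633]
step 2: x' = [1027979827326/642152924639, -887813014691/1284305849278, -1362141483811/1284305849278], P' = [5288930916601/1284305849278 -6985286937049/1284305849278 -5596022494193/1284305849278; -6985286937049/1284305849278 5289755092110/642152924639 4097008007859/642152924639; -5596022494193/1284305849278 4097008007859/642152924639 3283527240924/642152924639]

step 0: x̄ = F·x = [-9, 6, -6]
step 0: P̄ = F·P·Fᵀ + Q = [69 -51 0; -51 70 12; 0 12 21]
step 0: y = z − H·x̄ = [26, -44]
step 0: S = H·P̄·Hᵀ + R = [369 -372; -372 669]
step 0: K = P̄·Hᵀ·S⁻¹ = [-1568/12053 -4277/12053; -10565/36159 492/12053; -101/12053 -975/12053]
step 0: x' = x̄ + K·y = [38943/12053, -122680/36159, -32044/12053]
step 0: P' = (I − K·H)·P̄ = [155016/12053 -225895/12053 -175791/12053; -225895/12053 343633/12053 264813/12053; -175791/12053 264813/12053 206115/12053]
step 1: x̄ = F·x = [-65491/12053, -19294/12053, 198115/36159]
step 1: P̄ = F·P·Fᵀ + Q = [672897/12053 -72639/12053 -860797/12053; -72639/12053 115318/12053 82613/12053; -860797/12053 82613/12053 1287672/12053]
step 1: y = z − H·x̄ = [-333541/12053, 62321/12053]
step 1: S = H·P̄·Hᵀ + R = [16577880/12053 -7378656/12053; -7378656/12053 3885374/12053]
step 1: K = P̄·Hᵀ·S⁻¹ = [-44427067/137817688 -5385519/17227211; -16781/34454422 81257/34454422; 45623281/206726532 -3816533/34454422]
step 1: x' = x̄ + K·y = [257809899/137817688, -27134425/17227211, -248275123/206726532]
step 1: P' = (I − K·H)·P̄ = [659069715/137817688 -219719955/34454422 -351808491/68908844; -219719955/34454422 329523847/34454422 256267081/34454422; -351808491/68908844 256267081/34454422 307854319/51681633]
step 2: x̄ = F·x = [-412485853/137817688, -293140643/206726532, 870896995/413453064]
step 2: P̄ = F·P·Fᵀ + Q = [2924232123/137817688 -136095887/68908844 -3205077587/137817688; -136095887/68908844 470086246/51681633 224203103/206726532; -3205077587/137817688 224203103/206726532 16434236021/413453064]
step 2: y = z − H·x̄ = [-1141558599/68908844, 310604089/413453064]
step 2: S = H·P̄·Hᵀ + R = [19707335199/34454422 -18583517535/68908844; -18583517535/68908844 72779576681/413453064]
step 2: K = P̄·Hᵀ·S⁻¹ = [-1121137588033/3852917547834 -193770321918/642152924639; -171195568457/3852917547834 -7990997209/642152924639; 715137892583/3852917547834 -78775610360/642152924639]
step 2: x' = x̄ + K·y = [1027979827326/642152924639, -887813014691/1284305849278, -1362141483811/1284305849278]
step 2: P' = (I − K·H)·P̄ = [5288930916601/1284305849278 -6985286937049/1284305849278 -5596022494193/1284305849278; -6985286937049/1284305849278 5289755092110/642152924639 4097008007859/642152924639; -5596022494193/1284305849278 4097008007859/642152924639 3283527240924/642152924639]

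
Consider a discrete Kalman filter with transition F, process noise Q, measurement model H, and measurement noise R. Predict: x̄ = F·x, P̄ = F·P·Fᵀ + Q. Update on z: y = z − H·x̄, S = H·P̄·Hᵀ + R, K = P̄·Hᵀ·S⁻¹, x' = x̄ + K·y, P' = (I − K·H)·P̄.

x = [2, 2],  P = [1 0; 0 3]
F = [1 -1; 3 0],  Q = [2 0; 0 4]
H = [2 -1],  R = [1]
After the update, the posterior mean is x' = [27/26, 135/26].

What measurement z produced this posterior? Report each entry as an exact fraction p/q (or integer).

x̄ = F·x = [0, 6]
P̄ = F·P·Fᵀ + Q = [6 3; 3 13]
S = H·P̄·Hᵀ + R = [26]
K = P̄·Hᵀ·S⁻¹ = [9/26; -7/26]
x' − x̄ = [27/26, -21/26] = K·y
y = (KᵀK)⁻¹·Kᵀ·(x' − x̄) = [3]
z = y + H·x̄ = [3] + [-6] = [-3]

z = [-3]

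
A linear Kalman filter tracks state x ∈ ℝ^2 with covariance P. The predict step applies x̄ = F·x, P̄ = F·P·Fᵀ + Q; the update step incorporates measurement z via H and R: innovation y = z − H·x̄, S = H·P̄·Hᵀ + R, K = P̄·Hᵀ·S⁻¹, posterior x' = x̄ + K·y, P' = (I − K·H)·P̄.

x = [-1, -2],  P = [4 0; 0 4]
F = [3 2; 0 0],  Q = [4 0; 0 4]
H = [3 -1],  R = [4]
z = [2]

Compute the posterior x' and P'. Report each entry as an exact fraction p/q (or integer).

x̄ = F·x = [-7, 0]
P̄ = F·P·Fᵀ + Q = [56 0; 0 4]
y = z − H·x̄ = [23]
S = H·P̄·Hᵀ + R = [512]
K = P̄·Hᵀ·S⁻¹ = [21/64; -1/128]
x' = x̄ + K·y = [35/64, -23/128]
P' = (I − K·H)·P̄ = [7/8 21/16; 21/16 127/32]

x' = [35/64, -23/128]
P' = [7/8 21/16; 21/16 127/32]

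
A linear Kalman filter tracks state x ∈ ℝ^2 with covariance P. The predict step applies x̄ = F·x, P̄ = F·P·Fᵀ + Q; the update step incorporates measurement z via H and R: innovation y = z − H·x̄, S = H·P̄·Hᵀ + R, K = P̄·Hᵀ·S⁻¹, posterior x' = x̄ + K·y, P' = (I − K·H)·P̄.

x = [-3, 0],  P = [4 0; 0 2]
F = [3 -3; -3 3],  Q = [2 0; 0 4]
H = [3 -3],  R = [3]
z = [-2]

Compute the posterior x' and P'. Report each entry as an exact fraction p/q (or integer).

x̄ = F·x = [-9, 9]
P̄ = F·P·Fᵀ + Q = [56 -54; -54 58]
y = z − H·x̄ = [52]
S = H·P̄·Hᵀ + R = [2001]
K = P̄·Hᵀ·S⁻¹ = [110/667; -112/667]
x' = x̄ + K·y = [-283/667, 179/667]
P' = (I − K·H)·P̄ = [1052/667 942/667; 942/667 1054/667]

x' = [-283/667, 179/667]
P' = [1052/667 942/667; 942/667 1054/667]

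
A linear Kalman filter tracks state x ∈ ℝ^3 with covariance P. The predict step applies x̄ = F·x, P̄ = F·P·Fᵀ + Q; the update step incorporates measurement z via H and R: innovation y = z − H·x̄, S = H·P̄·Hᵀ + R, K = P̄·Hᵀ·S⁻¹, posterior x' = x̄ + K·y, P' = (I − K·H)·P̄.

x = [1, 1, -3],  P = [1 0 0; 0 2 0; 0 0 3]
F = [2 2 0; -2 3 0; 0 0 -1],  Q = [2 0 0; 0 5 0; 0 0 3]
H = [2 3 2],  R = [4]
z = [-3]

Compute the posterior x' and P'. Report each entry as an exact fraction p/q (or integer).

x' = [652/423, -1517/423, 343/141]
P' = [3218/423 -1660/423 -208/141; -1660/423 2012/423 -388/141; -208/141 -388/141 266/47]

x̄ = F·x = [4, 1, 3]
P̄ = F·P·Fᵀ + Q = [14 8 0; 8 27 0; 0 0 6]
y = z − H·x̄ = [-20]
S = H·P̄·Hᵀ + R = [423]
K = P̄·Hᵀ·S⁻¹ = [52/423; 97/423; 4/141]
x' = x̄ + K·y = [652/423, -1517/423, 343/141]
P' = (I − K·H)·P̄ = [3218/423 -1660/423 -208/141; -1660/423 2012/423 -388/141; -208/141 -388/141 266/47]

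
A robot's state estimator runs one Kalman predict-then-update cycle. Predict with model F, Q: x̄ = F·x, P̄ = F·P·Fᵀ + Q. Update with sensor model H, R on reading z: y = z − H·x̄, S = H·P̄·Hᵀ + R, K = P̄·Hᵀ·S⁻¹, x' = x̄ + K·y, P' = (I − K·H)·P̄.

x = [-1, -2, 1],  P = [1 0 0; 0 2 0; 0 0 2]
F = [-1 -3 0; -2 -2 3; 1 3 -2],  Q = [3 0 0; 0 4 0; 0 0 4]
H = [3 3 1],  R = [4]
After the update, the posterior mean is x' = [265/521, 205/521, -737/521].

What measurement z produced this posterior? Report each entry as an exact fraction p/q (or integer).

x̄ = F·x = [7, 9, -9]
P̄ = F·P·Fᵀ + Q = [22 14 -19; 14 34 -26; -19 -26 31]
S = H·P̄·Hᵀ + R = [521]
K = P̄·Hᵀ·S⁻¹ = [89/521; 118/521; -104/521]
x' − x̄ = [-3382/521, -4484/521, 3952/521] = K·y
y = (KᵀK)⁻¹·Kᵀ·(x' − x̄) = [-38]
z = y + H·x̄ = [-38] + [39] = [1]

z = [1]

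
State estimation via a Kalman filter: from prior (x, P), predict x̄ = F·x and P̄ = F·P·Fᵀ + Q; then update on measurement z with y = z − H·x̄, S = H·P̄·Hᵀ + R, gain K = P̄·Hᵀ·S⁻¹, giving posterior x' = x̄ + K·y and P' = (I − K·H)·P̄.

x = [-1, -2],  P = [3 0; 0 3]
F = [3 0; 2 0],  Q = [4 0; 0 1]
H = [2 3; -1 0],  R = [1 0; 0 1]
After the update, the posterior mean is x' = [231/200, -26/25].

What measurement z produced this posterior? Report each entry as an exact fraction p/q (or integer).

x̄ = F·x = [-3, -2]
P̄ = F·P·Fᵀ + Q = [31 18; 18 13]
S = H·P̄·Hᵀ + R = [458 -116; -116 32]
K = P̄·Hᵀ·S⁻¹ = [29/300 -371/600; 13/50 19/50]
x' − x̄ = [831/200, 24/25] = K·y
y = (KᵀK)⁻¹·Kᵀ·(x' − x̄) = [11, -5]
z = y + H·x̄ = [11, -5] + [-12, 3] = [-1, -2]

z = [-1, -2]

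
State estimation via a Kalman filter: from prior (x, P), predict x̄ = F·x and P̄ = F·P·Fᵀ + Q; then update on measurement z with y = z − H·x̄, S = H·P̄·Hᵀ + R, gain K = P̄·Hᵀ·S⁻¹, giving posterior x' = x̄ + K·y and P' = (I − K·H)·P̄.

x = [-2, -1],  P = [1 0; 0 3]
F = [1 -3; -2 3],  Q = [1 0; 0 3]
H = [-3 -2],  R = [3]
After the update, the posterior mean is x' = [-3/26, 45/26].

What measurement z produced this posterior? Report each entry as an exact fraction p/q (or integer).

x̄ = F·x = [1, 1]
P̄ = F·P·Fᵀ + Q = [29 -29; -29 34]
S = H·P̄·Hᵀ + R = [52]
K = P̄·Hᵀ·S⁻¹ = [-29/52; 19/52]
x' − x̄ = [-29/26, 19/26] = K·y
y = (KᵀK)⁻¹·Kᵀ·(x' − x̄) = [2]
z = y + H·x̄ = [2] + [-5] = [-3]

z = [-3]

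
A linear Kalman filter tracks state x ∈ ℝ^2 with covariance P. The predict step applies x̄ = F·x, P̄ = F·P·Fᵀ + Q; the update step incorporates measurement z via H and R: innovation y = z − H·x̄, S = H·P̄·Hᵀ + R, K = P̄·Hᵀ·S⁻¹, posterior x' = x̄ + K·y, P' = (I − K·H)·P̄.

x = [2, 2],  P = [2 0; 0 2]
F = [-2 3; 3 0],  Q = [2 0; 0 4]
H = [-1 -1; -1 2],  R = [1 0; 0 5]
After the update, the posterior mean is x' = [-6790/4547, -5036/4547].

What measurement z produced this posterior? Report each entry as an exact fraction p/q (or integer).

x̄ = F·x = [2, 6]
P̄ = F·P·Fᵀ + Q = [28 -12; -12 22]
S = H·P̄·Hᵀ + R = [27 -4; -4 169]
K = P̄·Hᵀ·S⁻¹ = [-2912/4547 -1468/4547; -1466/4547 1472/4547]
x' − x̄ = [-15884/4547, -32318/4547] = K·y
y = (KᵀK)⁻¹·Kᵀ·(x' − x̄) = [11, -11]
z = y + H·x̄ = [11, -11] + [-8, 10] = [3, -1]

z = [3, -1]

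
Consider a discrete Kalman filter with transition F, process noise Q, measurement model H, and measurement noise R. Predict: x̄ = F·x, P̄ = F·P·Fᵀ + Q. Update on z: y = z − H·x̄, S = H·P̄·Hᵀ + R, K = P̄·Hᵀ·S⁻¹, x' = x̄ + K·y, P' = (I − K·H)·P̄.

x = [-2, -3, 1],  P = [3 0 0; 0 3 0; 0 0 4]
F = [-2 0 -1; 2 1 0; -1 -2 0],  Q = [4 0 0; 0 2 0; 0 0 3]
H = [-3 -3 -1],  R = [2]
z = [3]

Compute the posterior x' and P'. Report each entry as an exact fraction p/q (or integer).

x' = [333/101, -704/101, 8]
P' = [1120/101 -1302/101 6; -1302/101 1708/101 -12; 6 -12 18]

x̄ = F·x = [3, -7, 8]
P̄ = F·P·Fᵀ + Q = [20 -12 6; -12 17 -12; 6 -12 18]
y = z − H·x̄ = [-1]
S = H·P̄·Hᵀ + R = [101]
K = P̄·Hᵀ·S⁻¹ = [-30/101; -3/101; 0]
x' = x̄ + K·y = [333/101, -704/101, 8]
P' = (I − K·H)·P̄ = [1120/101 -1302/101 6; -1302/101 1708/101 -12; 6 -12 18]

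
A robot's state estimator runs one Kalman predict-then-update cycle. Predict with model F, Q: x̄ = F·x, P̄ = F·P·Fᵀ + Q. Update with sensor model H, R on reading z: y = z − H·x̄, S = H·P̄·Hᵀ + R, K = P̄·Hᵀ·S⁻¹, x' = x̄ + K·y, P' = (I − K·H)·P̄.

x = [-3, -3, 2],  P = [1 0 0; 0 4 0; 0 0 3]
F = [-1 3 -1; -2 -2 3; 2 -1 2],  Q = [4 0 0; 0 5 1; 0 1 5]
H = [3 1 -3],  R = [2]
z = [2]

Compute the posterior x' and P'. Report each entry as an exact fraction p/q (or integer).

x̄ = F·x = [-8, 18, 1]
P̄ = F·P·Fᵀ + Q = [44 -31 -20; -31 52 23; -20 23 25]
y = z − H·x̄ = [11]
S = H·P̄·Hᵀ + R = [711]
K = P̄·Hᵀ·S⁻¹ = [161/711; -110/711; -112/711]
x' = x̄ + K·y = [-3917/711, 11588/711, -521/711]
P' = (I − K·H)·P̄ = [5363/711 -4331/711 3812/711; -4331/711 24872/711 4033/711; 3812/711 4033/711 5231/711]

x' = [-3917/711, 11588/711, -521/711]
P' = [5363/711 -4331/711 3812/711; -4331/711 24872/711 4033/711; 3812/711 4033/711 5231/711]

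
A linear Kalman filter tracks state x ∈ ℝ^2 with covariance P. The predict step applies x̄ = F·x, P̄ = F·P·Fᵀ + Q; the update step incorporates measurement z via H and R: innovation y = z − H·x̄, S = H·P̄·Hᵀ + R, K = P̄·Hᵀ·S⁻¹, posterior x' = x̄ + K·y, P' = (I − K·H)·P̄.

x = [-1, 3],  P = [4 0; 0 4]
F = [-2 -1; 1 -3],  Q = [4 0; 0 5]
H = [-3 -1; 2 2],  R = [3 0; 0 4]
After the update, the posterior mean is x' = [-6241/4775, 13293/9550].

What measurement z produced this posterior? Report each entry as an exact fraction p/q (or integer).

x̄ = F·x = [-1, -10]
P̄ = F·P·Fᵀ + Q = [24 4; 4 45]
S = H·P̄·Hᵀ + R = [288 -266; -266 312]
K = P̄·Hᵀ·S⁻¹ = [-2204/4775 -1022/4775; 2071/4775 6531/9550]
x' − x̄ = [-1466/4775, 108793/9550] = K·y
y = (KᵀK)⁻¹·Kᵀ·(x' − x̄) = [-10, 23]
z = y + H·x̄ = [-10, 23] + [13, -22] = [3, 1]

z = [3, 1]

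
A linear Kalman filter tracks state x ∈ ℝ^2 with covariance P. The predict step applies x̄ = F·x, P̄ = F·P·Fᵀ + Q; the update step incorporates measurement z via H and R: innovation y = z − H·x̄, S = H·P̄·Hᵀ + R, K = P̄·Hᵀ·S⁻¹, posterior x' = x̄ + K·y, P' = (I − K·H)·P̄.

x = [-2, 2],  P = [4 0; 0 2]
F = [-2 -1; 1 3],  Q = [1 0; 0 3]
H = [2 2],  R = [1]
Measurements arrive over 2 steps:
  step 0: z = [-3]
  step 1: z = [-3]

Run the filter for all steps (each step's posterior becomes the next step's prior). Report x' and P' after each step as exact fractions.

step 0: x̄ = F·x = [2, 4]
step 0: P̄ = F·P·Fᵀ + Q = [19 -14; -14 25]
step 0: y = z − H·x̄ = [-15]
step 0: S = H·P̄·Hᵀ + R = [65]
step 0: K = P̄·Hᵀ·S⁻¹ = [2/13; 22/65]
step 0: x' = x̄ + K·y = [-4/13, -14/13]
step 0: P' = (I − K·H)·P̄ = [227/13 -226/13; -226/13 1141/65]
step 1: x̄ = F·x = [22/13, -46/13]
step 1: P̄ = F·P·Fᵀ + Q = [1226/65 2217/65; 2217/65 4819/65]
step 1: y = z − H·x̄ = [9/13]
step 1: S = H·P̄·Hᵀ + R = [41981/65]
step 1: K = P̄·Hᵀ·S⁻¹ = [6886/41981; 14072/41981]
step 1: x' = x̄ + K·y = [75812/41981, -138806/41981]
step 1: P' = (I − K·H)·P̄ = [62334/41981 -58891/41981; -58891/41981 65927/41981]

step 0: x' = [-4/13, -14/13], P' = [227/13 -226/13; -226/13 1141/65]
step 1: x' = [75812/41981, -138806/41981], P' = [62334/41981 -58891/41981; -58891/41981 65927/41981]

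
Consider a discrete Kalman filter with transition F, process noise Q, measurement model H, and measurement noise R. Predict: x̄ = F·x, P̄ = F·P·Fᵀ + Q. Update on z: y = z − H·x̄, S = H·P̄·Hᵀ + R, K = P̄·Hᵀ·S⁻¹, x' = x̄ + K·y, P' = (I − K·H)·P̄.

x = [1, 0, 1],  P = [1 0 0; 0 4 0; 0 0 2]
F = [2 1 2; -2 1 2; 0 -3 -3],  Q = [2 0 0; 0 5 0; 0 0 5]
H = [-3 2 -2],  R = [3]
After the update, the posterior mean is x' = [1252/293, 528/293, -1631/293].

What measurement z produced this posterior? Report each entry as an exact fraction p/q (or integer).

x̄ = F·x = [4, 0, -3]
P̄ = F·P·Fᵀ + Q = [18 8 -24; 8 21 -24; -24 -24 59]
S = H·P̄·Hᵀ + R = [293]
K = P̄·Hᵀ·S⁻¹ = [10/293; 66/293; -94/293]
x' − x̄ = [80/293, 528/293, -752/293] = K·y
y = (KᵀK)⁻¹·Kᵀ·(x' − x̄) = [8]
z = y + H·x̄ = [8] + [-6] = [2]

z = [2]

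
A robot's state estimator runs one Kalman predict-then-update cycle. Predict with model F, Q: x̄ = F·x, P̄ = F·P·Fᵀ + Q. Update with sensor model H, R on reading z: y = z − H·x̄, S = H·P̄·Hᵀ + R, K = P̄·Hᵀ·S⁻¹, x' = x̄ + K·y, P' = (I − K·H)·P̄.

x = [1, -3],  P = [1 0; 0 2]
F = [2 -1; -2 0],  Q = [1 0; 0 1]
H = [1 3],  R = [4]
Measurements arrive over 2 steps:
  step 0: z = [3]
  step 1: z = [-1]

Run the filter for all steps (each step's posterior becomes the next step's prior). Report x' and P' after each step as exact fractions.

step 0: x̄ = F·x = [5, -2]
step 0: P̄ = F·P·Fᵀ + Q = [7 -4; -4 5]
step 0: y = z − H·x̄ = [4]
step 0: S = H·P̄·Hᵀ + R = [32]
step 0: K = P̄·Hᵀ·S⁻¹ = [-5/32; 11/32]
step 0: x' = x̄ + K·y = [35/8, -5/8]
step 0: P' = (I − K·H)·P̄ = [199/32 -73/32; -73/32 39/32]
step 1: x̄ = F·x = [75/8, -35/4]
step 1: P̄ = F·P·Fᵀ + Q = [1159/32 -471/16; -471/16 207/8]
step 1: y = z − H·x̄ = [127/8]
step 1: S = H·P̄·Hᵀ + R = [3087/32]
step 1: K = P̄·Hᵀ·S⁻¹ = [-1667/3087; 514/1029]
step 1: x' = x̄ + K·y = [2477/3087, -844/1029]
step 1: P' = (I − K·H)·P̄ = [24967/3087 -3515/1029; -3515/1029 619/343]

step 0: x' = [35/8, -5/8], P' = [199/32 -73/32; -73/32 39/32]
step 1: x' = [2477/3087, -844/1029], P' = [24967/3087 -3515/1029; -3515/1029 619/343]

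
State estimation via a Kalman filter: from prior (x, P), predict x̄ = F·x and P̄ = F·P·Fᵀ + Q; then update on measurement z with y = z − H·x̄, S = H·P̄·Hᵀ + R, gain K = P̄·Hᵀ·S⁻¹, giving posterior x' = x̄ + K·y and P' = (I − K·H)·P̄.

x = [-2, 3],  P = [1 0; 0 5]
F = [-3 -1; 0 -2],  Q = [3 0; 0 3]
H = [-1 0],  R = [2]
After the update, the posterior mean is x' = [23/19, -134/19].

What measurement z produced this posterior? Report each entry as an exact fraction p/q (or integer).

z = [-1]

x̄ = F·x = [3, -6]
P̄ = F·P·Fᵀ + Q = [17 10; 10 23]
S = H·P̄·Hᵀ + R = [19]
K = P̄·Hᵀ·S⁻¹ = [-17/19; -10/19]
x' − x̄ = [-34/19, -20/19] = K·y
y = (KᵀK)⁻¹·Kᵀ·(x' − x̄) = [2]
z = y + H·x̄ = [2] + [-3] = [-1]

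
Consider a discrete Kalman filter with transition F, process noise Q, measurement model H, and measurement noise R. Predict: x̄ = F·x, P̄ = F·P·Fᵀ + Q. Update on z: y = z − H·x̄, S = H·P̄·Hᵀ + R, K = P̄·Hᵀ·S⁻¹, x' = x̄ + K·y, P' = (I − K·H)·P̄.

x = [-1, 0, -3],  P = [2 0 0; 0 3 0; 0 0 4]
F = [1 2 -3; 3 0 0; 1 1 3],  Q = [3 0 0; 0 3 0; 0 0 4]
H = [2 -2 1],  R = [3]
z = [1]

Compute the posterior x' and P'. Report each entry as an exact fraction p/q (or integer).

x' = [277/80, -27/20, -1347/160]
P' = [1031/40 159/10 -1481/80; 159/10 87/5 51/20; -1481/80 51/20 6671/160]

x̄ = F·x = [8, -3, -10]
P̄ = F·P·Fᵀ + Q = [53 6 -28; 6 21 6; -28 6 45]
y = z − H·x̄ = [-11]
S = H·P̄·Hᵀ + R = [160]
K = P̄·Hᵀ·S⁻¹ = [33/80; -3/20; -23/160]
x' = x̄ + K·y = [277/80, -27/20, -1347/160]
P' = (I − K·H)·P̄ = [1031/40 159/10 -1481/80; 159/10 87/5 51/20; -1481/80 51/20 6671/160]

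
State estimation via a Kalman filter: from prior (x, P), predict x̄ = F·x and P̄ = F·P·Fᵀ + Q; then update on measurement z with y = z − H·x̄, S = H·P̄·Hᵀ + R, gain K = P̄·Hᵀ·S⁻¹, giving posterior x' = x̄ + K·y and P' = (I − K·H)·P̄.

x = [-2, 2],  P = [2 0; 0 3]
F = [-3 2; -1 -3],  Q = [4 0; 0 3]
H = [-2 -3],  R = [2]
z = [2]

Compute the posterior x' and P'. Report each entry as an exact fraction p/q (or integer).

x̄ = F·x = [10, -4]
P̄ = F·P·Fᵀ + Q = [34 -12; -12 32]
y = z − H·x̄ = [10]
S = H·P̄·Hᵀ + R = [282]
K = P̄·Hᵀ·S⁻¹ = [-16/141; -12/47]
x' = x̄ + K·y = [1250/141, -308/47]
P' = (I − K·H)·P̄ = [4282/141 -948/47; -948/47 640/47]

x' = [1250/141, -308/47]
P' = [4282/141 -948/47; -948/47 640/47]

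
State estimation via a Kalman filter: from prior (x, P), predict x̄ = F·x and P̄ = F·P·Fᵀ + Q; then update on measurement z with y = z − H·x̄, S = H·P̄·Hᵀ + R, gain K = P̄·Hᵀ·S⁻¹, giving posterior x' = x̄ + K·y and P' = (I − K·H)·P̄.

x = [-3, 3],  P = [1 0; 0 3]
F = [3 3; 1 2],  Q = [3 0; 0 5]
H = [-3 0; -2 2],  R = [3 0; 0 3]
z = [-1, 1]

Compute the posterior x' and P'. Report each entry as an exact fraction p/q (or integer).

x' = [149/394, 1315/1182]
P' = [129/394 123/394; 123/394 383/394]

x̄ = F·x = [0, 3]
P̄ = F·P·Fᵀ + Q = [39 21; 21 18]
y = z − H·x̄ = [-1, -5]
S = H·P̄·Hᵀ + R = [354 108; 108 63]
K = P̄·Hᵀ·S⁻¹ = [-129/394 -2/197; -123/394 260/591]
x' = x̄ + K·y = [149/394, 1315/1182]
P' = (I − K·H)·P̄ = [129/394 123/394; 123/394 383/394]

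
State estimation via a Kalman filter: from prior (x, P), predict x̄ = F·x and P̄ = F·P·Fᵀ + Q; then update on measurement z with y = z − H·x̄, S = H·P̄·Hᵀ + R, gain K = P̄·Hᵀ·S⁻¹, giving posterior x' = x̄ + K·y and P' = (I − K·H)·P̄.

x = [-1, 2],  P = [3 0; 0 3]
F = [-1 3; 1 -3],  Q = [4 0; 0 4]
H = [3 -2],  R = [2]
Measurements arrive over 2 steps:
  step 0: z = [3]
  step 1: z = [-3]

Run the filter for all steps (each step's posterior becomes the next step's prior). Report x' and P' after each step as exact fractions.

step 0: x̄ = F·x = [7, -7]
step 0: P̄ = F·P·Fᵀ + Q = [34 -30; -30 34]
step 0: y = z − H·x̄ = [-32]
step 0: S = H·P̄·Hᵀ + R = [804]
step 0: K = P̄·Hᵀ·S⁻¹ = [27/134; -79/402]
step 0: x' = x̄ + K·y = [37/67, -143/201]
step 0: P' = (I − K·H)·P̄ = [91/67 123/67; 123/67 593/201]
step 1: x̄ = F·x = [-180/67, 180/67]
step 1: P̄ = F·P·Fᵀ + Q = [1400/67 -1132/67; -1132/67 1400/67]
step 1: y = z − H·x̄ = [699/67]
step 1: S = H·P̄·Hᵀ + R = [31918/67]
step 1: K = P̄·Hᵀ·S⁻¹ = [3232/15959; -3098/15959]
step 1: x' = x̄ + K·y = [-9156/15959, 10554/15959]
step 1: P' = (I − K·H)·P̄ = [21656/15959 29252/15959; 29252/15959 46976/15959]

step 0: x' = [37/67, -143/201], P' = [91/67 123/67; 123/67 593/201]
step 1: x' = [-9156/15959, 10554/15959], P' = [21656/15959 29252/15959; 29252/15959 46976/15959]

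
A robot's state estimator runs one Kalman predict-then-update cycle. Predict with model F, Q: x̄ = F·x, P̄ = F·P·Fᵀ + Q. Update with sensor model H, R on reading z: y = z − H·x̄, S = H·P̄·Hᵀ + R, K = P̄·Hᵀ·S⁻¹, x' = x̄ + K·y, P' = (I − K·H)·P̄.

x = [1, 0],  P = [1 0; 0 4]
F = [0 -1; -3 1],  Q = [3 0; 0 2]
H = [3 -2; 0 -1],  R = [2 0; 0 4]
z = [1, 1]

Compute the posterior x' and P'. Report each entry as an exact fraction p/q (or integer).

x' = [-863/1523, -2067/1523]
P' = [1658/1523 2104/1523; 2104/1523 3324/1523]

x̄ = F·x = [0, -3]
P̄ = F·P·Fᵀ + Q = [7 -4; -4 15]
y = z − H·x̄ = [-5, -2]
S = H·P̄·Hᵀ + R = [173 42; 42 19]
K = P̄·Hᵀ·S⁻¹ = [383/1523 -526/1523; -168/1523 -831/1523]
x' = x̄ + K·y = [-863/1523, -2067/1523]
P' = (I − K·H)·P̄ = [1658/1523 2104/1523; 2104/1523 3324/1523]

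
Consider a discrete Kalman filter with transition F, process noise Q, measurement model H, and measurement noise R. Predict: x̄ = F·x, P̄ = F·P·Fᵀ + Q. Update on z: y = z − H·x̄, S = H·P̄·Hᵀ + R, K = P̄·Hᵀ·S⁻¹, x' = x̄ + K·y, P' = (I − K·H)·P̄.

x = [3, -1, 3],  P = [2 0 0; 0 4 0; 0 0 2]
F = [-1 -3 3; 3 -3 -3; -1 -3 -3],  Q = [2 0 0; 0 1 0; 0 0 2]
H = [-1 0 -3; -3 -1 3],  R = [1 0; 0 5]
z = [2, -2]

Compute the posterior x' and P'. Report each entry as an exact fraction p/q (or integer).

x̄ = F·x = [9, 3, -9]
P̄ = F·P·Fᵀ + Q = [58 12 20; 12 73 48; 20 48 58]
y = z − H·x̄ = [-16, 55]
S = H·P̄·Hᵀ + R = [701 -72; -72 546]
K = P̄·Hᵀ·S⁻¹ = [-12250/62927 -16137/62927; -13776/62927 13303/377562; -16862/62927 5383/62927]
x' = x̄ + K·y = [-125192/62927, 3186847/377562, -486/62927]
P' = (I − K·H)·P̄ = [171004/62927 -591081/62927 -52918/62927; -591081/62927 14202085/377562 201619/62927; -52918/62927 201619/62927 23260/62927]

x' = [-125192/62927, 3186847/377562, -486/62927]
P' = [171004/62927 -591081/62927 -52918/62927; -591081/62927 14202085/377562 201619/62927; -52918/62927 201619/62927 23260/62927]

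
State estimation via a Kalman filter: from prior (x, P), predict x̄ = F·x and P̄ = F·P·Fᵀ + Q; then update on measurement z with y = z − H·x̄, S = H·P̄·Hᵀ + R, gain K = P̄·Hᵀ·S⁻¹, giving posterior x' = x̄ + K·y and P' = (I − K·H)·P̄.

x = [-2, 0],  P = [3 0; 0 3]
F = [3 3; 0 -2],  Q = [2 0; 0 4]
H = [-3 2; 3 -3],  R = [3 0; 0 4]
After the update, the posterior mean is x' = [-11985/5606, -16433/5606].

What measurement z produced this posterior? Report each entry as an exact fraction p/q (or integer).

z = [1, 3]

x̄ = F·x = [-6, 0]
P̄ = F·P·Fᵀ + Q = [56 -18; -18 16]
S = H·P̄·Hᵀ + R = [787 -870; -870 976]
K = P̄·Hᵀ·S⁻¹ = [-1491/2803 -1383/5606; -1201/2803 -2727/5606]
x' − x̄ = [21651/5606, -16433/5606] = K·y
y = (KᵀK)⁻¹·Kᵀ·(x' − x̄) = [-17, 21]
z = y + H·x̄ = [-17, 21] + [18, -18] = [1, 3]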